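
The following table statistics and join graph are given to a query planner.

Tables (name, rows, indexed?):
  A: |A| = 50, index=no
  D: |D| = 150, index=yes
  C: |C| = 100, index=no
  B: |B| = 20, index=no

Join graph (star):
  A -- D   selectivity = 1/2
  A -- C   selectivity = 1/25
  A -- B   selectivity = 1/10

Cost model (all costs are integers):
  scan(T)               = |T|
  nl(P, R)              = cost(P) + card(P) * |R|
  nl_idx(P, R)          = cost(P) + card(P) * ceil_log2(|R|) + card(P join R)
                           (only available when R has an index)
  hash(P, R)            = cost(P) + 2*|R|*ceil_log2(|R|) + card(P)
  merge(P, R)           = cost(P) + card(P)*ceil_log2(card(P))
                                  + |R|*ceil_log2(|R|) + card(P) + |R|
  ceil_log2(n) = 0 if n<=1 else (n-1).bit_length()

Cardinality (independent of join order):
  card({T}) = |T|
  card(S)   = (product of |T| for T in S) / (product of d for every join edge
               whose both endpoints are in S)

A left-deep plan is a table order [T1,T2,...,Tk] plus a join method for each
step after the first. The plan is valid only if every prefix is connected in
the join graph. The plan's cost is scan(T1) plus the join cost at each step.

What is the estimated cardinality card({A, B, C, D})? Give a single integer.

Tables in S: A(50), B(20), C(100), D(150)
Edges inside S: A-D(d=2), A-C(d=25), A-B(d=10)
numerator = 50 * 20 * 100 * 150 = 15000000
denominator = 2 * 25 * 10 = 500
card(S) = 15000000 / 500 = 30000

30000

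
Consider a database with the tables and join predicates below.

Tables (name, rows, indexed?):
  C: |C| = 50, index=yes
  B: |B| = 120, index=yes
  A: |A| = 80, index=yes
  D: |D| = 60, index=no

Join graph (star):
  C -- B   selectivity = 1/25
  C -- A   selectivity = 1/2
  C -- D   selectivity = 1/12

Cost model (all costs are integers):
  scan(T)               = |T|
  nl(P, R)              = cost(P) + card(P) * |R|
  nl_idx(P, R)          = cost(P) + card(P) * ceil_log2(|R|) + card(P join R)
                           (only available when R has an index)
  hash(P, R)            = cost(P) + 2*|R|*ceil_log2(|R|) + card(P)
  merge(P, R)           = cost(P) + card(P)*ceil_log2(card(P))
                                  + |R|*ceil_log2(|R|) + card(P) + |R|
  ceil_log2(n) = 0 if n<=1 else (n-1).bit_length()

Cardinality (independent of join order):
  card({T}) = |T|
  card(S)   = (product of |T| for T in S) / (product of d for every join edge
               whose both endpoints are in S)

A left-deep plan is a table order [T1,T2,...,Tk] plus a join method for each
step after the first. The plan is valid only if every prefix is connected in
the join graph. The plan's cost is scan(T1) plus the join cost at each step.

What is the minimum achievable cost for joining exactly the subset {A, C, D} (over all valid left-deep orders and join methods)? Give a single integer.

2040

Selinger DP over subsets of {A,C,D}:
  {C}: scan cost=50, card=50
  {A}: scan cost=80, card=80
  {D}: scan cost=60, card=60
  {AC}: card=2000; try (C,hash)→760, (A,merge)→1040, (C,merge)→1070, (A,hash)→1220, (A,nl_idx)→2400, (C,nl_idx)→2560 …(+2); best=760 via (C,hash)
  {CD}: card=250; try (C,nl_idx)→670, (C,hash)→720, (D,hash)→820, (D,merge)→820, (C,merge)→830, (D,nl)→3050 …(+1); best=670 via (C,nl_idx)
  {ACD}: card=10000; try (A,hash)→2040, (D,hash)→3480, (A,merge)→3560, (A,nl_idx)→12420, (A,nl)→20670, (D,merge)→25180 …(+1); best=2040 via (A,hash)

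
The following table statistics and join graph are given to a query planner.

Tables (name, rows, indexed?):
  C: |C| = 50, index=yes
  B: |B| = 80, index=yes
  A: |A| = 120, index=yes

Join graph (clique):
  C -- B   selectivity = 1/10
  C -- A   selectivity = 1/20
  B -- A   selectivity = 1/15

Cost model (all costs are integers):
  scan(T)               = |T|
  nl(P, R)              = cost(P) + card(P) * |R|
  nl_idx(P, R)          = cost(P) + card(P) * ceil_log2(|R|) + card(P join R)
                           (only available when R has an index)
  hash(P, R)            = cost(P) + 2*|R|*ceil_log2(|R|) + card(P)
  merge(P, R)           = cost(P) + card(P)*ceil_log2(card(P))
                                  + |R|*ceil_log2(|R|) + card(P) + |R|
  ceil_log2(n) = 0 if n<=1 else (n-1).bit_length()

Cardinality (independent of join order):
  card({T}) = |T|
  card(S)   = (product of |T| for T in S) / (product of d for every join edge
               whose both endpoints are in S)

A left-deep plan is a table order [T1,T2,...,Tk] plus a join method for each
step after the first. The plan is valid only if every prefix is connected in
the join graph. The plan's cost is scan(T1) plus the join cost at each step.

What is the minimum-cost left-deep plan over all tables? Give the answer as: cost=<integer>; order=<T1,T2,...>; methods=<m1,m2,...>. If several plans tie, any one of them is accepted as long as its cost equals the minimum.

cost=2120; order=C,A,B; methods=nl_idx,hash

Selinger DP (subsets sized 1..n):
  {C}: scan cost=50, card=50
  {B}: scan cost=80, card=80
  {A}: scan cost=120, card=120
  {BC}: card=400; try (C,hash)→760, (B,nl_idx)→800, (C,nl_idx)→960, (B,merge)→1040, (C,merge)→1070, (B,hash)→1220 …(+2); best=760 via (C,hash)
  {AC}: card=300; try (A,nl_idx)→700, (C,hash)→840, (C,nl_idx)→1140, (A,merge)→1360, (C,merge)→1430, (A,hash)→1780 …(+2); best=700 via (A,nl_idx)
  {AB}: card=640; try (A,nl_idx)→1280, (B,hash)→1360, (B,nl_idx)→1600, (A,merge)→1680, (B,merge)→1720, (A,hash)→1840 …(+2); best=1280 via (A,nl_idx)
  {ABC}: card=160; try (B,hash)→2120, (C,hash)→2520, (A,hash)→2840, (B,nl_idx)→2960, (A,nl_idx)→3720, (B,merge)→4340 …(+6); best=2120 via (B,hash)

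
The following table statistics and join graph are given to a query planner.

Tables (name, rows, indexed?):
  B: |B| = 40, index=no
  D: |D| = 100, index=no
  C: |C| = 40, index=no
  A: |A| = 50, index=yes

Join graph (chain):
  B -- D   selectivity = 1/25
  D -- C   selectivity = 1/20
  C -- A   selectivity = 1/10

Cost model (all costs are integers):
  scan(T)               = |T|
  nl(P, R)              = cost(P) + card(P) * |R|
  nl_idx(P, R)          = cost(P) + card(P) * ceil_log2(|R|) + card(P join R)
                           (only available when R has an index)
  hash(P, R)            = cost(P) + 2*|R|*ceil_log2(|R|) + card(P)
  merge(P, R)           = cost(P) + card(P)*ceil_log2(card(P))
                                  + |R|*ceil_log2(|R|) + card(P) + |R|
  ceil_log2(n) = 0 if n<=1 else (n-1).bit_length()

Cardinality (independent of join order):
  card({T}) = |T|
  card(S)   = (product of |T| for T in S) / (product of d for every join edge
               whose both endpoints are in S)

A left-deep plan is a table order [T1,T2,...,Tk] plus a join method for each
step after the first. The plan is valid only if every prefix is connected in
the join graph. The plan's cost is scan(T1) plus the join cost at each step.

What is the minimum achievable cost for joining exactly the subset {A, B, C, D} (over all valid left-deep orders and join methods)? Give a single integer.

Selinger DP over subsets of {A,B,C,D}:
  {B}: scan cost=40, card=40
  {D}: scan cost=100, card=100
  {C}: scan cost=40, card=40
  {A}: scan cost=50, card=50
  {BD}: card=160; try (B,hash)→680, (D,merge)→1120, (B,merge)→1180, (D,hash)→1480, (D,nl)→4040, (B,nl)→4100; best=680 via (B,hash)
  {CD}: card=200; try (C,hash)→680, (D,merge)→1120, (C,merge)→1180, (D,hash)→1480, (D,nl)→4040, (C,nl)→4100; best=680 via (C,hash)
  {AC}: card=200; try (A,nl_idx)→480, (C,hash)→580, (A,merge)→670, (C,merge)→680, (A,hash)→680, (A,nl)→2040 …(+1); best=480 via (A,nl_idx)
  {BCD}: card=320; try (C,hash)→1320, (B,hash)→1360, (C,merge)→2400, (B,merge)→2760, (C,nl)→7080, (B,nl)→8680; best=1320 via (C,hash)
  {ACD}: card=1000; try (A,hash)→1480, (D,hash)→2080, (A,merge)→2830, (A,nl_idx)→2880, (D,merge)→3080, (A,nl)→10680 …(+1); best=1480 via (A,hash)
  {ABCD}: card=1600; try (A,hash)→2240, (B,hash)→2960, (A,nl_idx)→4840, (A,merge)→4870, (B,merge)→12760, (A,nl)→17320 …(+1); best=2240 via (A,hash)

2240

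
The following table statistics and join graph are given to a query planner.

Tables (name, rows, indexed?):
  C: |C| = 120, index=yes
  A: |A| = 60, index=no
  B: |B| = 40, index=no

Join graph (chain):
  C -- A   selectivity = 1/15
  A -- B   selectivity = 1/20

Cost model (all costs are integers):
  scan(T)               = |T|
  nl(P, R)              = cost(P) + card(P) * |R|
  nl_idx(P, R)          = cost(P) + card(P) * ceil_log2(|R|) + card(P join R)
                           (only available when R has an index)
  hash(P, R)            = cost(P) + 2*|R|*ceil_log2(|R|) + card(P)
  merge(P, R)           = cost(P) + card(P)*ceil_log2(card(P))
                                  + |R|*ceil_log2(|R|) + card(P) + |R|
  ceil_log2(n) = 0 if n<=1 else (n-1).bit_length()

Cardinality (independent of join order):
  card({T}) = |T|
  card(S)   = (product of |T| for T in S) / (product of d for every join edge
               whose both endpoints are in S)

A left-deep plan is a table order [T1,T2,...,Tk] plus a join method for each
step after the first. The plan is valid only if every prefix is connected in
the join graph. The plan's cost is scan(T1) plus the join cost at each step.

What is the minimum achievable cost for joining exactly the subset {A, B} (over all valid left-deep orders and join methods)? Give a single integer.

600

Selinger DP over subsets of {A,B}:
  {A}: scan cost=60, card=60
  {B}: scan cost=40, card=40
  {AB}: card=120; try (B,hash)→600, (A,merge)→740, (B,merge)→760, (A,hash)→800, (A,nl)→2440, (B,nl)→2460; best=600 via (B,hash)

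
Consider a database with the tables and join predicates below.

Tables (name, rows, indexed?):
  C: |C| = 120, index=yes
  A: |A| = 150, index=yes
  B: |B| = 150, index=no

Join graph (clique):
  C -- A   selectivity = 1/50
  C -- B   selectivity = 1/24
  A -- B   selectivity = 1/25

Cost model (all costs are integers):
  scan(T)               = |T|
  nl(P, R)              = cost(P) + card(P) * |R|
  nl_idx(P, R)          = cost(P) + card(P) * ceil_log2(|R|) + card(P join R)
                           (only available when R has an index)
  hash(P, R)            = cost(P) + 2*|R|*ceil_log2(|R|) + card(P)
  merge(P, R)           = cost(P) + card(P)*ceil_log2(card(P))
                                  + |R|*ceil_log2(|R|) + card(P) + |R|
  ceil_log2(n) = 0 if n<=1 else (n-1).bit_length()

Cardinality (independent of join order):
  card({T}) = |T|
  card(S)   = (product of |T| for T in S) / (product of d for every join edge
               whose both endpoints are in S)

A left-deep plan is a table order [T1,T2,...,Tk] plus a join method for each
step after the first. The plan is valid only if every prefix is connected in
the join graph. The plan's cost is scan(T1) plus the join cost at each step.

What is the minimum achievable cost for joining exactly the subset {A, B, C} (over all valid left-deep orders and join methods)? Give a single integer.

4200

Selinger DP over subsets of {A,B,C}:
  {C}: scan cost=120, card=120
  {A}: scan cost=150, card=150
  {B}: scan cost=150, card=150
  {AC}: card=360; try (A,nl_idx)→1440, (C,nl_idx)→1560, (C,hash)→1980, (A,merge)→2430, (C,merge)→2460, (A,hash)→2640 …(+2); best=1440 via (A,nl_idx)
  {BC}: card=750; try (C,nl_idx)→1950, (C,hash)→1980, (B,merge)→2430, (C,merge)→2460, (B,hash)→2640, (B,nl)→18120 …(+1); best=1950 via (C,nl_idx)
  {AB}: card=900; try (A,nl_idx)→2250, (B,hash)→2700, (A,hash)→2700, (B,merge)→2850, (A,merge)→2850, (B,nl)→22650 …(+1); best=2250 via (A,nl_idx)
  {ABC}: card=90; try (B,hash)→4200, (C,hash)→4830, (A,hash)→5100, (B,merge)→6390, (A,nl_idx)→8040, (C,nl_idx)→8640 …(+5); best=4200 via (B,hash)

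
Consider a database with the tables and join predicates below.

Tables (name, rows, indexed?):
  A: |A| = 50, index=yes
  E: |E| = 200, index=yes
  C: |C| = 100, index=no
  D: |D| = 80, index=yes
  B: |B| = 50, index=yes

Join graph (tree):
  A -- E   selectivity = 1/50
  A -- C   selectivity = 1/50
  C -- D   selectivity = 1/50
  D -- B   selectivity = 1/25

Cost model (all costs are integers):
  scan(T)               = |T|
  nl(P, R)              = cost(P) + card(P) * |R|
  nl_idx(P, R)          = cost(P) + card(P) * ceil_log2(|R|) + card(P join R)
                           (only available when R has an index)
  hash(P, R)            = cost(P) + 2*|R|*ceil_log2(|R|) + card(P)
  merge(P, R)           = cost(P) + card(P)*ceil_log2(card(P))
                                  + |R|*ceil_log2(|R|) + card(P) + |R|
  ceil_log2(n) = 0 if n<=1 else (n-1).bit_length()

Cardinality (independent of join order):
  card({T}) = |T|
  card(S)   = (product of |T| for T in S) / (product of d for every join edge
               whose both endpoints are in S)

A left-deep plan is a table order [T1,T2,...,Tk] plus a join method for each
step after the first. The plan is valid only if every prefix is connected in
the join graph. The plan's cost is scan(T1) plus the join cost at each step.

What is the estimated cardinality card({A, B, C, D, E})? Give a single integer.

Tables in S: A(50), B(50), C(100), D(80), E(200)
Edges inside S: A-E(d=50), A-C(d=50), C-D(d=50), D-B(d=25)
numerator = 50 * 50 * 100 * 80 * 200 = 4000000000
denominator = 50 * 50 * 50 * 25 = 3125000
card(S) = 4000000000 / 3125000 = 1280

1280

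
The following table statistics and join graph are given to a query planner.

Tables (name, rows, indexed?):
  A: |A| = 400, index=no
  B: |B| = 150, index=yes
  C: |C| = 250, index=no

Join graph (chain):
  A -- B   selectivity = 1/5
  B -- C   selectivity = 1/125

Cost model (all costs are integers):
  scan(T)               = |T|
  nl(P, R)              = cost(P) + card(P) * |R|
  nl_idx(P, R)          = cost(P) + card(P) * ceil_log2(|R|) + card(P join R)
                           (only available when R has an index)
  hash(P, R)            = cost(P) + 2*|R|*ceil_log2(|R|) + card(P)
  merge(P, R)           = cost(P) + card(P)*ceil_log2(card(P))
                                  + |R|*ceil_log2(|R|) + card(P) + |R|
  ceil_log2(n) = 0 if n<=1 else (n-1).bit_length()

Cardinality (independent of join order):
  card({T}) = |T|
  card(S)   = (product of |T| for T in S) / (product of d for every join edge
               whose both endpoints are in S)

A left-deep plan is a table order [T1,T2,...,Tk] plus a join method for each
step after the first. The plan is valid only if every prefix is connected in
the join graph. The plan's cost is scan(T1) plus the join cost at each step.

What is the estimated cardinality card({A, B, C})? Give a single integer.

Tables in S: A(400), B(150), C(250)
Edges inside S: A-B(d=5), B-C(d=125)
numerator = 400 * 150 * 250 = 15000000
denominator = 5 * 125 = 625
card(S) = 15000000 / 625 = 24000

24000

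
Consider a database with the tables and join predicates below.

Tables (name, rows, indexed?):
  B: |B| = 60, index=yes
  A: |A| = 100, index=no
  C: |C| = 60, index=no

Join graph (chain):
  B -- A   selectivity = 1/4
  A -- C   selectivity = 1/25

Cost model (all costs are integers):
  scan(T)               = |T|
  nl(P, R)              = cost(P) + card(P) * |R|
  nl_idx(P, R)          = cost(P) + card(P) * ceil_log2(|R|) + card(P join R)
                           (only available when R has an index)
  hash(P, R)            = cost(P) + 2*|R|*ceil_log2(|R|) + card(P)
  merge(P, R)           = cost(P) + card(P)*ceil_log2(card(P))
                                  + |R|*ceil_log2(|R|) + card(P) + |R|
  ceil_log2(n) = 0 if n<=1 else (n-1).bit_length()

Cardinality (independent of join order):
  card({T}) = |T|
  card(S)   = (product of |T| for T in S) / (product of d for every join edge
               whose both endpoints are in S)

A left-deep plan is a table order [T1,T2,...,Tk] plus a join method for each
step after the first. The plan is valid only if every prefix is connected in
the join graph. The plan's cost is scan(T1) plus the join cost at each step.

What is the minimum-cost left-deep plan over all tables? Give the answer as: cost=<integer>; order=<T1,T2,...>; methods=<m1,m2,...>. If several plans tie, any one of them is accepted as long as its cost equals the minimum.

Selinger DP (subsets sized 1..n):
  {B}: scan cost=60, card=60
  {A}: scan cost=100, card=100
  {C}: scan cost=60, card=60
  {AB}: card=1500; try (B,hash)→920, (A,merge)→1280, (B,merge)→1320, (A,hash)→1520, (B,nl_idx)→2200, (A,nl)→6060 …(+1); best=920 via (B,hash)
  {AC}: card=240; try (C,hash)→920, (A,merge)→1280, (C,merge)→1320, (A,hash)→1520, (A,nl)→6060, (C,nl)→6100; best=920 via (C,hash)
  {ABC}: card=3600; try (B,hash)→1880, (C,hash)→3140, (B,merge)→3500, (B,nl_idx)→5960, (B,nl)→15320, (C,merge)→19340 …(+1); best=1880 via (B,hash)

cost=1880; order=A,C,B; methods=hash,hash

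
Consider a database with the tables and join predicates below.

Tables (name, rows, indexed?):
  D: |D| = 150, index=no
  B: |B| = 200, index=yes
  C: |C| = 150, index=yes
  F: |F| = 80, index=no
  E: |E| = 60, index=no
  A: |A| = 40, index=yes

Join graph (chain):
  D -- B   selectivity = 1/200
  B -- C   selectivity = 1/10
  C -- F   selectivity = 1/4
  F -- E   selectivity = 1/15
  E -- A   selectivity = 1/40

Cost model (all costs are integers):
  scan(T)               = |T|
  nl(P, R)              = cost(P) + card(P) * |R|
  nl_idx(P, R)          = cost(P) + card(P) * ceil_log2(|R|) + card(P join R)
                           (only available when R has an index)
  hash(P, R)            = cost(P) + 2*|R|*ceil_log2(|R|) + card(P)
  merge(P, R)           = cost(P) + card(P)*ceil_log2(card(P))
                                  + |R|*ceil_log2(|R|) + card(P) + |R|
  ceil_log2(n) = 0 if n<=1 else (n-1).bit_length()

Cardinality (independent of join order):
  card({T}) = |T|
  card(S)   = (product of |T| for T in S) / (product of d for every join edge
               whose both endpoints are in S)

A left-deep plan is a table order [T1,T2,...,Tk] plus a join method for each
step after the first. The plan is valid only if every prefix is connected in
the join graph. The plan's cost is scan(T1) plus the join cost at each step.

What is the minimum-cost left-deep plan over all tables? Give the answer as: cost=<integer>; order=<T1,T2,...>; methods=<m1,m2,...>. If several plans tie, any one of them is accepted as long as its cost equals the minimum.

cost=233620; order=D,B,C,F,E,A; methods=nl_idx,hash,hash,hash,hash

Selinger DP (subsets sized 1..n):
  {D}: scan cost=150, card=150
  {B}: scan cost=200, card=200
  {C}: scan cost=150, card=150
  {F}: scan cost=80, card=80
  {E}: scan cost=60, card=60
  {A}: scan cost=40, card=40
  {BD}: card=150; try (B,nl_idx)→1500, (D,hash)→2800, (B,merge)→3300, (D,merge)→3350, (B,hash)→3500, (B,nl)→30150 …(+1); best=1500 via (B,nl_idx)
  {BC}: card=3000; try (C,hash)→2800, (B,merge)→3300, (C,merge)→3350, (B,hash)→3500, (B,nl_idx)→4350, (C,nl_idx)→4800 …(+2); best=2800 via (C,hash)
  {CF}: card=3000; try (F,hash)→1420, (C,merge)→2070, (F,merge)→2140, (C,hash)→2560, (C,nl_idx)→3720, (C,nl)→12080 …(+1); best=1420 via (F,hash)
  {EF}: card=320; try (E,hash)→880, (F,merge)→1120, (E,merge)→1140, (F,hash)→1240, (F,nl)→4860, (E,nl)→4880; best=880 via (E,hash)
  {AE}: card=60; try (A,nl_idx)→480, (A,hash)→600, (E,merge)→740, (A,merge)→760, (E,hash)→800, (E,nl)→2440 …(+1); best=480 via (A,nl_idx)
  {BCD}: card=2250; try (C,hash)→4050, (C,merge)→4200, (C,nl_idx)→4950, (D,hash)→8200, (C,nl)→24000, (D,merge)→43150 …(+1); best=4050 via (C,hash)
  {BCF}: card=60000; try (F,hash)→6920, (B,hash)→7620, (B,merge)→42220, (F,merge)→42440, (B,nl_idx)→85420, (F,nl)→242800 …(+1); best=6920 via (F,hash)
  {CEF}: card=12000; try (C,hash)→3600, (E,hash)→5140, (C,merge)→5430, (C,nl_idx)→15440, (E,merge)→40840, (C,nl)→48880 …(+1); best=3600 via (C,hash)
  {AEF}: card=320; try (F,merge)→1540, (F,hash)→1660, (A,hash)→1680, (A,nl_idx)→3120, (A,merge)→4360, (F,nl)→5280 …(+1); best=1540 via (F,merge)
  {BCDF}: card=45000; try (F,hash)→7420, (F,merge)→33940, (D,hash)→69320, (F,nl)→184050, (D,merge)→1028270, (D,nl)→9006920; best=7420 via (F,hash)
  {BCEF}: card=240000; try (B,hash)→18800, (E,hash)→67640, (B,merge)→185400, (B,nl_idx)→339600, (E,merge)→1027340, (B,nl)→2403600 …(+1); best=18800 via (B,hash)
  {ACEF}: card=12000; try (C,hash)→4260, (C,merge)→6090, (A,hash)→16080, (C,nl_idx)→16100, (C,nl)→49540, (A,nl_idx)→87600 …(+2); best=4260 via (C,hash)
  {BCDEF}: card=180000; try (E,hash)→53140, (D,hash)→261200, (E,merge)→772840, (E,nl)→2707420, (D,merge)→4580150, (D,nl)→36018800; best=53140 via (E,hash)
  {ABCEF}: card=240000; try (B,hash)→19460, (B,merge)→186060, (A,hash)→259280, (B,nl_idx)→340260, (A,nl_idx)→1698800, (B,nl)→2404260 …(+2); best=19460 via (B,hash)
  {ABCDEF}: card=180000; try (A,hash)→233620, (D,hash)→261860, (A,nl_idx)→1313140, (A,merge)→3473420, (D,merge)→4580810, (A,nl)→7253140 …(+1); best=233620 via (A,hash)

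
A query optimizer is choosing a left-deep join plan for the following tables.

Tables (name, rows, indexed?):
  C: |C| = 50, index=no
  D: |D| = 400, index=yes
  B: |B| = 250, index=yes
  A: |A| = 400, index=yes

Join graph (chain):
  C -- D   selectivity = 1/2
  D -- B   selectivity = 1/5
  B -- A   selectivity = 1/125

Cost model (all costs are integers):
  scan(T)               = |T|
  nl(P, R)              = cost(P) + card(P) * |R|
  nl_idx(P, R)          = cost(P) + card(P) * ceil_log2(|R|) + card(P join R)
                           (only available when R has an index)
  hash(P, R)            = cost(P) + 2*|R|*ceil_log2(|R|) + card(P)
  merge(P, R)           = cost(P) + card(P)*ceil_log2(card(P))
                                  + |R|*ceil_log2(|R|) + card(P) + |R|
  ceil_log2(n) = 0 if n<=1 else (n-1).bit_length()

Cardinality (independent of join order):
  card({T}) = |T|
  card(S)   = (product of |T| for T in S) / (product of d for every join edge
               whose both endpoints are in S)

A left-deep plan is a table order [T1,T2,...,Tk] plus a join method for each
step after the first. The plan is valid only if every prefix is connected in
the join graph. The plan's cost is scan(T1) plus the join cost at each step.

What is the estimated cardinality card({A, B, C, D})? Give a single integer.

1600000

Tables in S: A(400), B(250), C(50), D(400)
Edges inside S: C-D(d=2), D-B(d=5), B-A(d=125)
numerator = 400 * 250 * 50 * 400 = 2000000000
denominator = 2 * 5 * 125 = 1250
card(S) = 2000000000 / 1250 = 1600000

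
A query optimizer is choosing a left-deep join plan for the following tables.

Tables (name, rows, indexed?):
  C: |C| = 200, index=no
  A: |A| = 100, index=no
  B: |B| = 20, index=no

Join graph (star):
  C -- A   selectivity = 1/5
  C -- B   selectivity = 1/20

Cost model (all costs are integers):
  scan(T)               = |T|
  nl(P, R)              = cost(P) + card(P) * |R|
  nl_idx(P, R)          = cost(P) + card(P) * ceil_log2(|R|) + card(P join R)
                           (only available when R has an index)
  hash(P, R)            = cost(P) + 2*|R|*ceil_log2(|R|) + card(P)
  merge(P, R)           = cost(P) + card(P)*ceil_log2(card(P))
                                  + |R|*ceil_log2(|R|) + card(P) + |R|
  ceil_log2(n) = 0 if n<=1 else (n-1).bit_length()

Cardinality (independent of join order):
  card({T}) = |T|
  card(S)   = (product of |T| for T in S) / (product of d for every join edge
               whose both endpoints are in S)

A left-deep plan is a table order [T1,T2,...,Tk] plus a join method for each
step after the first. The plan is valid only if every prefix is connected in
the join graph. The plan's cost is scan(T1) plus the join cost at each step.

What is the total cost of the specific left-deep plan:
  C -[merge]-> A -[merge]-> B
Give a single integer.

step 1: scan C: cost=200, card=200
step 2: join A via merge
    card(P join A) = 200*100/(5) = 4000
    cost = 200 + 200*8 + 100*7 + 200 + 100 = 2800
step 3: join B via merge
    card(P join B) = 4000*20/(20) = 4000
    cost = 2800 + 4000*12 + 20*5 + 4000 + 20 = 54920

54920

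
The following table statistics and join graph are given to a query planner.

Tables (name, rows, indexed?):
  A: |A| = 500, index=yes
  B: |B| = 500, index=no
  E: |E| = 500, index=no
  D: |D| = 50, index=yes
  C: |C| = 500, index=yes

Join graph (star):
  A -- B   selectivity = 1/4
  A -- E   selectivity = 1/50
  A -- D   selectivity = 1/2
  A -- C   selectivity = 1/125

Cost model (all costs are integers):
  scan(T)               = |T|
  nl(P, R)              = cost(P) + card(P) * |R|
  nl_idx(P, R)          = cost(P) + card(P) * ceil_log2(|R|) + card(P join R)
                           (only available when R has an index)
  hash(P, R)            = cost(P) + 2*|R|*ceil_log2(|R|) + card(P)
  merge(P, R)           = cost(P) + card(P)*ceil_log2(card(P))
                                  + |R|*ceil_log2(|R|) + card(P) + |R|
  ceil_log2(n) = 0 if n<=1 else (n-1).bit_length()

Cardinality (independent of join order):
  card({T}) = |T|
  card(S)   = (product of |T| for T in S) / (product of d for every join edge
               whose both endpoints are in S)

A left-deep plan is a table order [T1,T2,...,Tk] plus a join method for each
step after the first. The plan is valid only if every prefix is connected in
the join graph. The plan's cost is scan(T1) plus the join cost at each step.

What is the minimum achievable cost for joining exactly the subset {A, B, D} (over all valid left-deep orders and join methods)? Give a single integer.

Selinger DP over subsets of {A,B,D}:
  {A}: scan cost=500, card=500
  {B}: scan cost=500, card=500
  {D}: scan cost=50, card=50
  {AB}: card=62500; try (B,hash)→10000, (A,hash)→10000, (B,merge)→10500, (A,merge)→10500, (A,nl_idx)→67500, (B,nl)→250500 …(+1); best=10000 via (B,hash)
  {AD}: card=12500; try (D,hash)→1600, (A,merge)→5400, (D,merge)→5850, (A,hash)→9100, (A,nl_idx)→13000, (D,nl_idx)→16000 …(+2); best=1600 via (D,hash)
  {ABD}: card=1562500; try (B,hash)→23100, (D,hash)→73100, (B,merge)→194100, (D,merge)→1072850, (D,nl_idx)→1947500, (D,nl)→3135000 …(+1); best=23100 via (B,hash)

23100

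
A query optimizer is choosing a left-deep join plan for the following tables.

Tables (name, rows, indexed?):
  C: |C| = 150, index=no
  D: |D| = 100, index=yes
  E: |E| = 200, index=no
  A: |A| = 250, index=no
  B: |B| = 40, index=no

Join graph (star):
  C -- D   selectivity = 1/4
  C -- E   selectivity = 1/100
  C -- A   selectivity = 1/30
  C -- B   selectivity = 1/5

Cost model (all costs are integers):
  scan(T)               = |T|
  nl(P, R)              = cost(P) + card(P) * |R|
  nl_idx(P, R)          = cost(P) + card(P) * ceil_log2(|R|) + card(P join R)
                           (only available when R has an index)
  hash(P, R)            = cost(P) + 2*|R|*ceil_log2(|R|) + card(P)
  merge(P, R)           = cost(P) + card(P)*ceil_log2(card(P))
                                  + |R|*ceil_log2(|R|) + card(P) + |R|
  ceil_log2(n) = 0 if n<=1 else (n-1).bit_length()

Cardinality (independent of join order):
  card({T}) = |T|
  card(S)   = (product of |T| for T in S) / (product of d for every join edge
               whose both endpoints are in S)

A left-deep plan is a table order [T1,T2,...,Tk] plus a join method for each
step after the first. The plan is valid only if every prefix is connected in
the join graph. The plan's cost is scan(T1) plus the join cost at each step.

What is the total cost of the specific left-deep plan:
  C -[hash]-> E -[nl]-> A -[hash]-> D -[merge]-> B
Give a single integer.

1145180

step 1: scan C: cost=150, card=150
step 2: join E via hash
    card(P join E) = 150*200/(100) = 300
    cost = 150 + 2*200*8 + 150 = 3500
step 3: join A via nl
    card(P join A) = 300*250/(30) = 2500
    cost = 3500 + 300*250 = 78500
step 4: join D via hash
    card(P join D) = 2500*100/(4) = 62500
    cost = 78500 + 2*100*7 + 2500 = 82400
step 5: join B via merge
    card(P join B) = 62500*40/(5) = 500000
    cost = 82400 + 62500*16 + 40*6 + 62500 + 40 = 1145180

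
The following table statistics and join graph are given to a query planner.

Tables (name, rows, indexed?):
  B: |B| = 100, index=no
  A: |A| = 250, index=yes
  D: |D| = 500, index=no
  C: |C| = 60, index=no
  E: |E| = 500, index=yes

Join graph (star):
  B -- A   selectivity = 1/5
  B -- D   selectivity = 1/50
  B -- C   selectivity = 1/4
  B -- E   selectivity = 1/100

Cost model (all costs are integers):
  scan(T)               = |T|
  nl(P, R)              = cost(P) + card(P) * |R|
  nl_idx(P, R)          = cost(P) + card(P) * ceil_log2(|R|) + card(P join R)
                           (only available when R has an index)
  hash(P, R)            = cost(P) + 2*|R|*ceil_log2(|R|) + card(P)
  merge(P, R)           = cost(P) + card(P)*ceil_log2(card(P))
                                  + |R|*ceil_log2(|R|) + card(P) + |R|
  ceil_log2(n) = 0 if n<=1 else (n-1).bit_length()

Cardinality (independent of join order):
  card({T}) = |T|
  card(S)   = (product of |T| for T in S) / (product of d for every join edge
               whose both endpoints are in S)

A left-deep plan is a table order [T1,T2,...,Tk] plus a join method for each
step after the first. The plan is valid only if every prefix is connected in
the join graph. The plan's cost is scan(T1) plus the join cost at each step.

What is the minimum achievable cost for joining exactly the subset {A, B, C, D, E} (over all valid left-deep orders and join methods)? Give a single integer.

Selinger DP over subsets of {A,B,C,D,E}:
  {B}: scan cost=100, card=100
  {A}: scan cost=250, card=250
  {D}: scan cost=500, card=500
  {C}: scan cost=60, card=60
  {E}: scan cost=500, card=500
  {AB}: card=5000; try (B,hash)→1900, (A,merge)→3150, (B,merge)→3300, (A,hash)→4200, (A,nl_idx)→5900, (A,nl)→25100 …(+1); best=1900 via (B,hash)
  {BD}: card=1000; try (B,hash)→2400, (D,merge)→5900, (B,merge)→6300, (D,hash)→9200, (D,nl)→50100, (B,nl)→50500; best=2400 via (B,hash)
  {BC}: card=1500; try (C,hash)→920, (B,merge)→1280, (C,merge)→1320, (B,hash)→1520, (B,nl)→6060, (C,nl)→6100; best=920 via (C,hash)
  {BE}: card=500; try (E,nl_idx)→1500, (B,hash)→2400, (E,merge)→5900, (B,merge)→6300, (E,hash)→9200, (E,nl)→50100 …(+1); best=1500 via (E,nl_idx)
  {ABD}: card=50000; try (A,hash)→7400, (A,merge)→15650, (D,hash)→15900, (A,nl_idx)→60400, (D,merge)→76900, (A,nl)→252400 …(+1); best=7400 via (A,hash)
  {ABC}: card=75000; try (A,hash)→6420, (C,hash)→7620, (A,merge)→21170, (C,merge)→72320, (A,nl_idx)→87920, (C,nl)→301900 …(+1); best=6420 via (A,hash)
  {ABE}: card=25000; try (A,hash)→6000, (A,merge)→8750, (E,hash)→15900, (A,nl_idx)→30500, (E,nl_idx)→71900, (E,merge)→76900 …(+2); best=6000 via (A,hash)
  {BCD}: card=15000; try (C,hash)→4120, (D,hash)→11420, (C,merge)→13820, (D,merge)→23920, (C,nl)→62400, (D,nl)→750920; best=4120 via (C,hash)
  {BDE}: card=5000; try (D,hash)→11000, (D,merge)→11500, (E,hash)→12400, (E,nl_idx)→16400, (E,merge)→18400, (D,nl)→251500 …(+1); best=11000 via (D,hash)
  {BCE}: card=7500; try (C,hash)→2720, (C,merge)→6920, (E,hash)→11420, (E,nl_idx)→21920, (E,merge)→23920, (C,nl)→31500 …(+1); best=2720 via (C,hash)
  {ABCD}: card=750000; try (A,hash)→23120, (C,hash)→58120, (D,hash)→90420, (A,merge)→231370, (C,merge)→857820, (A,nl_idx)→874120 …(+4); best=23120 via (A,hash)
  {ABDE}: card=250000; try (A,hash)→20000, (D,hash)→40000, (E,hash)→66400, (A,merge)→83250, (A,nl_idx)→301000, (D,merge)→411000 …(+5); best=20000 via (A,hash)
  {ABCE}: card=375000; try (A,hash)→14220, (C,hash)→31720, (E,hash)→90420, (A,merge)→109970, (C,merge)→406420, (A,nl_idx)→437720 …(+5); best=14220 via (A,hash)
  {BCDE}: card=75000; try (C,hash)→16720, (D,hash)→19220, (E,hash)→28120, (C,merge)→81420, (D,merge)→112720, (E,nl_idx)→214120 …(+4); best=16720 via (C,hash)
  {ABCDE}: card=3750000; try (A,hash)→95720, (C,hash)→270720, (D,hash)→398220, (E,hash)→782120, (A,merge)→1368970, (A,nl_idx)→4366720 …(+8); best=95720 via (A,hash)

95720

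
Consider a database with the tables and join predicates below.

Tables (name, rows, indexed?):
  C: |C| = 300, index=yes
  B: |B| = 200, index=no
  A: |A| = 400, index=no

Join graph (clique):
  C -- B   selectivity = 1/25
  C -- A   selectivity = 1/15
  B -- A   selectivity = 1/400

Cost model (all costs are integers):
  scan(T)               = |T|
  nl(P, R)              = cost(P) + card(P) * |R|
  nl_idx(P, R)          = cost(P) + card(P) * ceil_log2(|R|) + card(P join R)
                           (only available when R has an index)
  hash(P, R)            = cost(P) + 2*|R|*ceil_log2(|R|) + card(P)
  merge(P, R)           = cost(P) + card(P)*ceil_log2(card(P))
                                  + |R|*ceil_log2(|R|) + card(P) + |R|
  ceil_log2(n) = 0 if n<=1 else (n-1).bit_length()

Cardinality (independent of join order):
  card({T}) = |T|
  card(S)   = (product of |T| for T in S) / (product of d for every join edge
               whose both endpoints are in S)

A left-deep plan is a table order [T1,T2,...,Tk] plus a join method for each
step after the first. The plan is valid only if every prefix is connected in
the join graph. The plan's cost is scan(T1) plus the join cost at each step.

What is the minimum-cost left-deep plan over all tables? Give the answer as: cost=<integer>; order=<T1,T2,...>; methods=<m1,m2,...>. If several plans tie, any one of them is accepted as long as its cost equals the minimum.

Selinger DP (subsets sized 1..n):
  {C}: scan cost=300, card=300
  {B}: scan cost=200, card=200
  {A}: scan cost=400, card=400
  {BC}: card=2400; try (B,hash)→3800, (C,nl_idx)→4400, (C,merge)→5000, (B,merge)→5100, (C,hash)→5800, (C,nl)→60200 …(+1); best=3800 via (B,hash)
  {AC}: card=8000; try (C,hash)→6200, (A,merge)→7300, (C,merge)→7400, (A,hash)→7800, (C,nl_idx)→12000, (A,nl)→120300 …(+1); best=6200 via (C,hash)
  {AB}: card=200; try (B,hash)→4000, (A,merge)→6000, (B,merge)→6200, (A,hash)→7600, (A,nl)→80200, (B,nl)→80400; best=4000 via (B,hash)
  {ABC}: card=160; try (C,nl_idx)→5960, (C,merge)→8800, (C,hash)→9600, (A,hash)→13400, (B,hash)→17400, (A,merge)→39000 …(+4); best=5960 via (C,nl_idx)

cost=5960; order=A,B,C; methods=hash,nl_idx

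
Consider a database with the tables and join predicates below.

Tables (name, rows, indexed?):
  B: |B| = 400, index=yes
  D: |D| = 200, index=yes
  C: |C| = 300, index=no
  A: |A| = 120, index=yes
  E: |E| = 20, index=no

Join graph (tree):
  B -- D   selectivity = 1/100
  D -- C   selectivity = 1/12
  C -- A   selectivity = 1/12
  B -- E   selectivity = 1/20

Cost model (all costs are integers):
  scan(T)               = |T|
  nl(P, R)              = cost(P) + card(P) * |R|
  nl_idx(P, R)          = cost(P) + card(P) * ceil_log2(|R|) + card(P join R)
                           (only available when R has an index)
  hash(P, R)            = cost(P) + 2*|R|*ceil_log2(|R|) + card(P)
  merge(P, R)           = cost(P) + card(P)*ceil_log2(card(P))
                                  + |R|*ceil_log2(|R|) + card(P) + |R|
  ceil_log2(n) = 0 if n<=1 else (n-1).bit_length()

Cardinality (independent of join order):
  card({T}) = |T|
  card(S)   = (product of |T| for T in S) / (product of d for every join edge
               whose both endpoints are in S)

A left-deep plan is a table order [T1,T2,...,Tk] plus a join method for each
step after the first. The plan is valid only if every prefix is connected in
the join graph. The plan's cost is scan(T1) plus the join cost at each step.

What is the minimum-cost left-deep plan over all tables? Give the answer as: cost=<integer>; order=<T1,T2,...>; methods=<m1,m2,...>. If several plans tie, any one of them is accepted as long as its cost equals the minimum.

cost=31680; order=D,B,E,C,A; methods=nl_idx,hash,hash,hash

Selinger DP (subsets sized 1..n):
  {B}: scan cost=400, card=400
  {D}: scan cost=200, card=200
  {C}: scan cost=300, card=300
  {A}: scan cost=120, card=120
  {E}: scan cost=20, card=20
  {BD}: card=800; try (B,nl_idx)→2800, (D,hash)→4000, (D,nl_idx)→4400, (B,merge)→6000, (D,merge)→6200, (B,hash)→7600 …(+2); best=2800 via (B,nl_idx)
  {BE}: card=400; try (B,nl_idx)→600, (E,hash)→1000, (B,merge)→4140, (E,merge)→4520, (B,hash)→7240, (B,nl)→8020 …(+1); best=600 via (B,nl_idx)
  {CD}: card=5000; try (D,hash)→3800, (C,merge)→5000, (D,merge)→5100, (C,hash)→5800, (D,nl_idx)→7700, (C,nl)→60200 …(+1); best=3800 via (D,hash)
  {AC}: card=3000; try (A,hash)→2280, (C,merge)→4080, (A,merge)→4260, (A,nl_idx)→5400, (C,hash)→5640, (C,nl)→36120 …(+1); best=2280 via (A,hash)
  {BCD}: card=20000; try (C,hash)→9000, (C,merge)→14600, (B,hash)→16000, (B,nl_idx)→68800, (B,merge)→77800, (C,nl)→242800 …(+1); best=9000 via (C,hash)
  {BDE}: card=800; try (E,hash)→3800, (D,hash)→4200, (D,nl_idx)→4600, (D,merge)→6400, (E,merge)→11720, (E,nl)→18800 …(+1); best=3800 via (E,hash)
  {ACD}: card=50000; try (D,hash)→8480, (A,hash)→10480, (D,merge)→43080, (A,merge)→74760, (D,nl_idx)→76280, (A,nl_idx)→88800 …(+2); best=8480 via (D,hash)
  {ABCD}: card=200000; try (A,hash)→30680, (B,hash)→65680, (A,merge)→329960, (A,nl_idx)→349000, (B,nl_idx)→658480, (B,merge)→862480 …(+2); best=30680 via (A,hash)
  {BCDE}: card=20000; try (C,hash)→10000, (C,merge)→15600, (E,hash)→29200, (C,nl)→243800, (E,merge)→329120, (E,nl)→409000; best=10000 via (C,hash)
  {ABCDE}: card=200000; try (A,hash)→31680, (E,hash)→230880, (A,merge)→330960, (A,nl_idx)→350000, (A,nl)→2410000, (E,merge)→3830800 …(+1); best=31680 via (A,hash)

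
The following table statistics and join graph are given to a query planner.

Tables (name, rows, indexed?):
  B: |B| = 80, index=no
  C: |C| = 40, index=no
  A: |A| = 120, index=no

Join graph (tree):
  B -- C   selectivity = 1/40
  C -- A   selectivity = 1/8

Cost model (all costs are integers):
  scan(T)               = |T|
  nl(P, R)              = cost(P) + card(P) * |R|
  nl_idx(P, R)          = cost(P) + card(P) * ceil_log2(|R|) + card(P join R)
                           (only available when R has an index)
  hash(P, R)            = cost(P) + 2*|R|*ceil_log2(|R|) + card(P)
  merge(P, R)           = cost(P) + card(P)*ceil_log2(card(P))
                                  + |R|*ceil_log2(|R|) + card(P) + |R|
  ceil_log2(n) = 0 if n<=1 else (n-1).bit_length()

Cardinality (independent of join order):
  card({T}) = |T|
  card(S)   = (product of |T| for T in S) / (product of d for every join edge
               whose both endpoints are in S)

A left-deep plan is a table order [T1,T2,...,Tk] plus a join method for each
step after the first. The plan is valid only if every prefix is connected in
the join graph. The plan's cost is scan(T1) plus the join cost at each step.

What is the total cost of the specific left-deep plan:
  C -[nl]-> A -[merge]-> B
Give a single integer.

12080

step 1: scan C: cost=40, card=40
step 2: join A via nl
    card(P join A) = 40*120/(8) = 600
    cost = 40 + 40*120 = 4840
step 3: join B via merge
    card(P join B) = 600*80/(40) = 1200
    cost = 4840 + 600*10 + 80*7 + 600 + 80 = 12080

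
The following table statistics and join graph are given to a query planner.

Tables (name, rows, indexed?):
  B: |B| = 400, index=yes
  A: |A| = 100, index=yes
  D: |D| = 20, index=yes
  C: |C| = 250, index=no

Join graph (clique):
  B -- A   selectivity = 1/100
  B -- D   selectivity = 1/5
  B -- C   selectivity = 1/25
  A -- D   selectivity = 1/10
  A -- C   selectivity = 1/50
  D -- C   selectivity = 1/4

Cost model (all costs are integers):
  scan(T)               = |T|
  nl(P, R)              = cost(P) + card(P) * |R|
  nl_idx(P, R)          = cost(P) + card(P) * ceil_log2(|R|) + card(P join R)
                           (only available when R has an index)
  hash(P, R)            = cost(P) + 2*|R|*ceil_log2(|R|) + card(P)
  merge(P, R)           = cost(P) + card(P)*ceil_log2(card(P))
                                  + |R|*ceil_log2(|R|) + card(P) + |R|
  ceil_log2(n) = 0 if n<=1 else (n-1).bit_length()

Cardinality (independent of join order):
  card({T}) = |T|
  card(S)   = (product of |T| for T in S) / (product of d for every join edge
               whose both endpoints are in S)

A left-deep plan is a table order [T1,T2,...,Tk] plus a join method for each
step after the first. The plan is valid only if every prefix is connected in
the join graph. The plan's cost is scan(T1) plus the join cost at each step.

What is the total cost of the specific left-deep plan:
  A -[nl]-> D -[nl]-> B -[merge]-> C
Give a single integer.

85790

step 1: scan A: cost=100, card=100
step 2: join D via nl
    card(P join D) = 100*20/(10) = 200
    cost = 100 + 100*20 = 2100
step 3: join B via nl
    card(P join B) = 200*400/(100*5) = 160
    cost = 2100 + 200*400 = 82100
step 4: join C via merge
    card(P join C) = 160*250/(25*50*4) = 8
    cost = 82100 + 160*8 + 250*8 + 160 + 250 = 85790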